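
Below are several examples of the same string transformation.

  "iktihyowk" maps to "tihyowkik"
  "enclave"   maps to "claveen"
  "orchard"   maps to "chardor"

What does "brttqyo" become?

ttqyobr

The rule is to move the first 2 characters to the end (rotate left by 2).
On "brttqyo" that produces "ttqyobr".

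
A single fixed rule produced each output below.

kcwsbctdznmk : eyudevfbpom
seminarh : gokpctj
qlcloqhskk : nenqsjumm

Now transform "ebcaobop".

decqdqr

The transformation: delete the first character, then shift every letter 2 places forward in the alphabet (wrapping around).
"ebcaobop" → "bcaobop" → "decqdqr".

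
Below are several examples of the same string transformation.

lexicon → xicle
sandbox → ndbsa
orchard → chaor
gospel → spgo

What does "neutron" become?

utrne

Looking at the pairs, the operation is to delete the last 2 characters, then move the first 2 characters to the end (rotate left by 2).
For "neutron", step one produces "neutr"; step two turns that into "utrne".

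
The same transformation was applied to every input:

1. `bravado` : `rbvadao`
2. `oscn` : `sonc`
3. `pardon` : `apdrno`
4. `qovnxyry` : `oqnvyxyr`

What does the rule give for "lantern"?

altnren

In each case the input is transformed by: swap each adjacent pair of characters (1↔2, 3↔4, ...).
On "lantern" that produces "altnren".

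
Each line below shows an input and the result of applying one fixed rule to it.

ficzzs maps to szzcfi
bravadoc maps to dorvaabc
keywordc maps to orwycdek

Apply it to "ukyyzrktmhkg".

Rule — sort the characters into alphabetical order, then swap the front and back halves of the string.
Working it through for "ukyyzrktmhkg": intermediate "ghkkkmrtuyyz", final "rtuyyzghkkkm".

rtuyyzghkkkm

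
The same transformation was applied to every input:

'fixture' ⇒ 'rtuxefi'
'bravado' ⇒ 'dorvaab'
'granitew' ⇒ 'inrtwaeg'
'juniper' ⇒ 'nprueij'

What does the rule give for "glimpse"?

Rule — sort the characters into alphabetical order, then move the first 3 characters to the end (rotate left by 3).
For "glimpse", step one produces "egilmps"; step two turns that into "lmpsegi".

lmpsegi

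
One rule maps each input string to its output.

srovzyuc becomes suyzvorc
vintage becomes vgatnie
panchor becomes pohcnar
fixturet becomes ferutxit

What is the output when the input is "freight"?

fhgiert

The transformation: swap the first and last characters, then reverse the string.
For "freight", step one produces "treighf"; step two turns that into "fhgiert".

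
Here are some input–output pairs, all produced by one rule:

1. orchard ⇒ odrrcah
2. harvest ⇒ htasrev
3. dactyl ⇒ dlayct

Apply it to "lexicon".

Rule — take characters alternately from the front and the back (1st, last, 2nd, 2nd-last, ...).
"lexicon" → "lneoxci".

lneoxci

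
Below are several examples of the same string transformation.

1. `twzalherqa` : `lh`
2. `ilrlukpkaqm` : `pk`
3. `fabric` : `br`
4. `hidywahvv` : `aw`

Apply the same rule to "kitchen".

hc

Each output is the input with this applied: take characters alternately from the front and the back (1st, last, 2nd, 2nd-last, ...), then keep only the last 2 characters.
Working it through for "kitchen": intermediate "kniethc", final "hc".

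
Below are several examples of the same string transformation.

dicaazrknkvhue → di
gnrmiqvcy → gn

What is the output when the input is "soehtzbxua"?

The transformation: keep only the first 2 characters.
So "soehtzbxua" becomes "so".

so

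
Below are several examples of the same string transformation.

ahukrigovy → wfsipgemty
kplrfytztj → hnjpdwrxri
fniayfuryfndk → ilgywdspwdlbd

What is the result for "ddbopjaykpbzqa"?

In each case the input is transformed by: shift every letter 2 places backward in the alphabet (wrapping around), then swap the first and last characters.
So "ddbopjaykpbzqa" becomes "ybzmnhywinzxob".
(Check on "fniayfuryfndk": → "dlgywdspwdlbi" → "ilgywdspwdlbd" ✓)

ybzmnhywinzxob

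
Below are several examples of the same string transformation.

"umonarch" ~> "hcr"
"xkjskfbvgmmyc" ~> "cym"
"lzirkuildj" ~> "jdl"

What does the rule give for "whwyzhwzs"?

The transformation: reverse the string, then keep only the first 3 characters.
Working it through for "whwyzhwzs": intermediate "szwhzywhw", final "szw".

szw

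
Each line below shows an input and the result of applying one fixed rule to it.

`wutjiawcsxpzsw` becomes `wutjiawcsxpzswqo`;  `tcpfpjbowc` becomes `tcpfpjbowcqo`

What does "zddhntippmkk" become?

The transformation: append "qo".
"zddhntippmkk" → "zddhntippmkkqo".

zddhntippmkkqo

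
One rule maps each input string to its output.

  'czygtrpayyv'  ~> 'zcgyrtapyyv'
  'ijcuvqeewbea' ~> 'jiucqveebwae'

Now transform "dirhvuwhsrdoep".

idhruvhwrsodpe

What's happening: swap each adjacent pair of characters (1↔2, 3↔4, ...).
So "dirhvuwhsrdoep" becomes "idhruvhwrsodpe".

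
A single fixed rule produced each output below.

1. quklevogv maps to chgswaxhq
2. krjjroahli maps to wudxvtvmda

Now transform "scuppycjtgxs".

eeojgsbfbvko

The rule is to shift every letter 12 places forward in the alphabet (wrapping around), then take characters alternately from the front and the back (1st, last, 2nd, 2nd-last, ...).
Doing the same to "scuppycjtgxs": "eeojgsbfbvko".
(Check on "krjjroahli": → "wdvvdamtxu" → "wudxvtvmda" ✓)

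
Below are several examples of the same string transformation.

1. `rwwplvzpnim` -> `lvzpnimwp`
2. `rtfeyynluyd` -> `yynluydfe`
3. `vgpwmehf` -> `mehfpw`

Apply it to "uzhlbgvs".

The transformation: delete the first 2 characters, then move the first 2 characters to the end (rotate left by 2).
"uzhlbgvs" → "hlbgvs" → "bgvshl".

bgvshl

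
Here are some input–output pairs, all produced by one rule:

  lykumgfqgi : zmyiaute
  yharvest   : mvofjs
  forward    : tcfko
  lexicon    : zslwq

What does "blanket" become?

In each case the input is transformed by: delete the last 2 characters, then shift every letter 12 places backward in the alphabet (wrapping around).
Starting from "blanket": after the first operation, "blank"; after the second, "pzoby".

pzoby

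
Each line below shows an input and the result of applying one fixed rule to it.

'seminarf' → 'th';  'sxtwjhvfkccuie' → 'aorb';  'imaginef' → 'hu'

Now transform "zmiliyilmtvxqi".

pfte

The pattern: shift every letter 7 places forward in the alphabet (wrapping around), then keep one character in every 3, starting at position 3 (positions 3rd, 6th, 9th, ...).
For "zmiliyilmtvxqi", step one produces "gtpspfpstacexp"; step two turns that into "pfte".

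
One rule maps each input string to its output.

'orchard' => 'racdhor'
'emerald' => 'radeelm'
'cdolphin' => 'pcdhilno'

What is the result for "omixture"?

xeimortu

The rule is to sort the characters into alphabetical order, then move the last character to the front.
Starting from "omixture": after the first operation, "eimortux"; after the second, "xeimortu".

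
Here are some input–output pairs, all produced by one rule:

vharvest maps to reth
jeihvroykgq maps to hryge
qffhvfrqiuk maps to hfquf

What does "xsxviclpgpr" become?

vcpps

In each case the input is transformed by: keep every other character starting from the second (positions 2nd, 4th, 6th, ...), then move the first character to the end.
Working it through for "xsxviclpgpr": intermediate "svcpp", final "vcpps".
(Check on "vharvest": → "hret" → "reth" ✓)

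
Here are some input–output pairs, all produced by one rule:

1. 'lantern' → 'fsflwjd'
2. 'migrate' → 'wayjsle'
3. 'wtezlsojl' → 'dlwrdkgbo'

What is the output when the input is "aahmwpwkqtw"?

oszeohocils

The transformation: swap the first and last characters, then shift every letter 8 places backward in the alphabet (wrapping around).
Working it through for "aahmwpwkqtw": intermediate "wahmwpwkqta", final "oszeohocils".
(Check on "wtezlsojl": → "ltezlsojw" → "dlwrdkgbo" ✓)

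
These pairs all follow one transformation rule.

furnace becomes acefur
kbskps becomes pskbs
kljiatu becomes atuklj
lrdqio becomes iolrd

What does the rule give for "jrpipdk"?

pdkjrp

The rule is to move the first 3 characters to the end (rotate left by 3), then delete the first character.
Working it through for "jrpipdk": intermediate "ipdkjrp", final "pdkjrp".
(Check on "furnace": → "nacefur" → "acefur" ✓)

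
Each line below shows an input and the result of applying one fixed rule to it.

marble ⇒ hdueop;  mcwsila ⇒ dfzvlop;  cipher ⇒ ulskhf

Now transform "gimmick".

nlpplfj

The transformation: shift every letter 3 places forward in the alphabet (wrapping around), then swap the first and last characters.
Working it through for "gimmick": intermediate "jlpplfn", final "nlpplfj".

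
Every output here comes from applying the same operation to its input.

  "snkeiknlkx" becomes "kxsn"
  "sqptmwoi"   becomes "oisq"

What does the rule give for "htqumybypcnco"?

coht

The rule is to move the last 2 characters to the front (rotate right by 2), then keep only the first 4 characters.
Working it through for "htqumybypcnco": intermediate "cohtqumybypcn", final "coht".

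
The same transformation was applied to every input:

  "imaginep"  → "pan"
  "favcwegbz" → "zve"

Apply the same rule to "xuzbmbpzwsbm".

The transformation: move the last character to the front, then keep one character in every 3, starting at position 1 (positions 1st, 4th, 7th, ...).
Starting from "xuzbmbpzwsbm": after the first operation, "mxuzbmbpzwsb"; after the second, "mzbw".

mzbw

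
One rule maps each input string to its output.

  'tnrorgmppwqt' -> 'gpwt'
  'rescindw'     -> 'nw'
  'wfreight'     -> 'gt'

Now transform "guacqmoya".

my

Rule — keep every other character starting from the second (positions 2nd, 4th, 6th, ...), then delete the first 2 characters.
"guacqmoya" → "ucmy" → "my".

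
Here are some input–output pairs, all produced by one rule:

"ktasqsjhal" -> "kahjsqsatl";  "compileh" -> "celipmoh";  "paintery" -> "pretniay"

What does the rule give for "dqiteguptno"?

The pattern: swap the first and last characters, then reverse the string.
Working it through for "dqiteguptno": intermediate "oqiteguptnd", final "dntpugetiqo".

dntpugetiqo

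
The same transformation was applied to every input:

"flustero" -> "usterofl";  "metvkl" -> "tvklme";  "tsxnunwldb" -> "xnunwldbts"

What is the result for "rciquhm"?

iquhmrc

Each output is the input with this applied: move the first 2 characters to the end (rotate left by 2).
For "rciquhm" the result is "iquhmrc".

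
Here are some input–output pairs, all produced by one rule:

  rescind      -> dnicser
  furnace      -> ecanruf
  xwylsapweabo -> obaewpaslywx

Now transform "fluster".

The rule is to reverse the string.
Doing the same to "fluster": "retsulf".

retsulf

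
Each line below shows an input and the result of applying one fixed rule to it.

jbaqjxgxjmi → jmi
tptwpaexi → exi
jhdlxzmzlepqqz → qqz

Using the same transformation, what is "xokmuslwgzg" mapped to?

What's happening: keep only the last 3 characters.
On "xokmuslwgzg" that produces "gzg".

gzg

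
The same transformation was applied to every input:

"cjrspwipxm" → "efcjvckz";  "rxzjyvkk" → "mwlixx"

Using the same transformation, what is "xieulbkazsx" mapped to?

rhyoxnmfk

What's happening: delete the first 2 characters, then shift every letter 13 places forward in the alphabet (wrapping around) — i.e. ROT13.
So "xieulbkazsx" becomes "rhyoxnmfk".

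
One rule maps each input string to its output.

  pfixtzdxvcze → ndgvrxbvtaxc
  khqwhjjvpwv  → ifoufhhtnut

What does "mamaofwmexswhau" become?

The rule is to shift every letter 2 places backward in the alphabet (wrapping around).
Doing the same to "mamaofwmexswhau": "kykymdukcvqufys".

kykymdukcvqufys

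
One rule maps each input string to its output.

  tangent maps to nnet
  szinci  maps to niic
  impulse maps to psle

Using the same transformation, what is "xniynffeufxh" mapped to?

fuhx

In each case the input is transformed by: swap each adjacent pair of characters (1↔2, 3↔4, ...), then keep only the last 4 characters.
Applying both steps to "xniynffeufxh": "nxyifneffuhx", then "fuhx".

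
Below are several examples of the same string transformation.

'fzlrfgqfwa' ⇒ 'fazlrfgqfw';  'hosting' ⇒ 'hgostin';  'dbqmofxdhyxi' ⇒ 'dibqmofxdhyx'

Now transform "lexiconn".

In each case the input is transformed by: swap the first and last characters, then move the last character to the front.
On "lexiconn" that produces "lnexicon".

lnexicon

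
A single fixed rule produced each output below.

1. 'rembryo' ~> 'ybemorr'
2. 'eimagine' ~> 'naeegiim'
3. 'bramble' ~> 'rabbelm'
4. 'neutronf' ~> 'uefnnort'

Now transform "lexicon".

Looking at the pairs, the operation is to sort the characters into alphabetical order, then move the last character to the front.
On "lexicon": the first step gives "ceilnox", and the second then gives "xceilno".
(Check on "rembryo": → "bemorry" → "ybemorr" ✓)

xceilno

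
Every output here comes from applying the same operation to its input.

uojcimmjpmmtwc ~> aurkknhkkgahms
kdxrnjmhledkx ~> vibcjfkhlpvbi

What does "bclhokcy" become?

The pattern: reverse the string, then shift every letter 2 places backward in the alphabet (wrapping around).
Starting from "bclhokcy": after the first operation, "yckohlcb"; after the second, "waimfjaz".

waimfjaz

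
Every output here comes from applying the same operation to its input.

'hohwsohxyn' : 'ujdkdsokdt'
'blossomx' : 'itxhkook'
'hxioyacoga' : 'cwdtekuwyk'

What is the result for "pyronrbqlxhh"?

ddlunkjnxmht

The transformation: move the last 2 characters to the front (rotate right by 2), then shift every letter 4 places backward in the alphabet (wrapping around).
Working it through for "pyronrbqlxhh": intermediate "hhpyronrbqlx", final "ddlunkjnxmht".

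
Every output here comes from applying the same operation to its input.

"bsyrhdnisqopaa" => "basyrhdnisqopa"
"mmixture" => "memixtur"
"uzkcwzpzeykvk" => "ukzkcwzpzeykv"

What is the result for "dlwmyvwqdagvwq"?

The pattern: swap the first and last characters, then move the last character to the front.
Working it through for "dlwmyvwqdagvwq": intermediate "qlwmyvwqdagvwd", final "dqlwmyvwqdagvw".
(Check on "uzkcwzpzeykvk": → "kzkcwzpzeykvu" → "ukzkcwzpzeykv" ✓)

dqlwmyvwqdagvw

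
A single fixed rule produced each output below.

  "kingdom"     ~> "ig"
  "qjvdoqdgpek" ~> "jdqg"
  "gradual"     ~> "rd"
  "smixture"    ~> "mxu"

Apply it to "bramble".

rm

Looking at the pairs, the operation is to keep every other character starting from the second (positions 2nd, 4th, 6th, ...), then delete the last character.
For "bramble" the result is "rm".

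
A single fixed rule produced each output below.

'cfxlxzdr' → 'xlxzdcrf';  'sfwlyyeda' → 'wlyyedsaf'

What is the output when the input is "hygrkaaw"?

Each output is the input with this applied: swap the first and last characters, then move the first 2 characters to the end (rotate left by 2).
Starting from "hygrkaaw": after the first operation, "wygrkaah"; after the second, "grkaahwy".

grkaahwy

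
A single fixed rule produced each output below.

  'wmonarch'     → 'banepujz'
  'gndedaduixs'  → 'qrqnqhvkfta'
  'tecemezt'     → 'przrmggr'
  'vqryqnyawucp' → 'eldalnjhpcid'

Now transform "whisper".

vfcreju

Each output is the input with this applied: move the first 2 characters to the end (rotate left by 2), then shift every letter 13 places forward in the alphabet (wrapping around) — i.e. ROT13.
Applying both steps to "whisper": "isperwh", then "vfcreju".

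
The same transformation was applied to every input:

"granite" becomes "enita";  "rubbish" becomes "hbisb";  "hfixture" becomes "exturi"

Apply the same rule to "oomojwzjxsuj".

jojwzjxsum

In each case the input is transformed by: delete the first 2 characters, then swap the first and last characters.
On "oomojwzjxsuj": the first step gives "mojwzjxsuj", and the second then gives "jojwzjxsum".
(Check on "rubbish": → "bbish" → "hbisb" ✓)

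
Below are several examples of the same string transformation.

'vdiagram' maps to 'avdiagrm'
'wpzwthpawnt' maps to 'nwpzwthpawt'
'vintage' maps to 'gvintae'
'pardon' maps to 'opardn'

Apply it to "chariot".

The rule is to move the last character to the front, then swap the first and last characters.
Starting from "chariot": after the first operation, "tchario"; after the second, "ocharit".

ocharit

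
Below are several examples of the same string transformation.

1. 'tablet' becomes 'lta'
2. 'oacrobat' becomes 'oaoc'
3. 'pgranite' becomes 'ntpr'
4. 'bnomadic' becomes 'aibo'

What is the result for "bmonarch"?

Each output is the input with this applied: swap the front and back halves of the string, then keep every other character starting from the first (positions 1st, 3rd, 5th, ...).
"bmonarch" → "acbo".

acbo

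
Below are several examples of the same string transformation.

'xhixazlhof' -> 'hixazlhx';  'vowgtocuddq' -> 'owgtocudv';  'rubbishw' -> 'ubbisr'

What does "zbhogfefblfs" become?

bhogfefblz

The transformation: delete the last 2 characters, then move the first character to the end.
"zbhogfefblfs" → "zbhogfefbl" → "bhogfefblz".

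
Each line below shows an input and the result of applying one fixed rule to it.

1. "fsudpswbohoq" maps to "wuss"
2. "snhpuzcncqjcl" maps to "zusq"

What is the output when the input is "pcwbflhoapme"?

wppo

Each output is the input with this applied: sort the characters into reverse alphabetical order, then keep only the first 4 characters.
"pcwbflhoapme" → "wppomlhfecba" → "wppo".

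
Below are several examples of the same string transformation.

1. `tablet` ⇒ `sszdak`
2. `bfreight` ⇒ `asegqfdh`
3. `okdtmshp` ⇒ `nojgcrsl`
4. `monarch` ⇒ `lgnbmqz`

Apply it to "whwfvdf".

In each case the input is transformed by: take characters alternately from the front and the back (1st, last, 2nd, 2nd-last, ...), then shift every letter 1 place backward in the alphabet (wrapping around).
"whwfvdf" → "wfhdwvf" → "vegcvue".
(Check on "bfreight": → "btfhrgei" → "asegqfdh" ✓)

vegcvue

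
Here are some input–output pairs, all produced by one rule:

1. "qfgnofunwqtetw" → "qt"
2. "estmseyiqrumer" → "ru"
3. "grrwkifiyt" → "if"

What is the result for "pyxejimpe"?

The pattern: move the last 3 characters to the front (rotate right by 3), then keep only the last 2 characters.
"pyxejimpe" → "mpepyxeji" → "ji".

ji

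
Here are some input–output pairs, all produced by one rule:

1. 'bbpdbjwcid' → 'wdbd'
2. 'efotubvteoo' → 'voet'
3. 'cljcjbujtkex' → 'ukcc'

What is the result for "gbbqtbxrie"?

xegq

What's happening: keep one character in every 3, starting at position 1 (positions 1st, 4th, 7th, ...), then move the first 2 characters to the end (rotate left by 2).
"gbbqtbxrie" → "gqxe" → "xegq".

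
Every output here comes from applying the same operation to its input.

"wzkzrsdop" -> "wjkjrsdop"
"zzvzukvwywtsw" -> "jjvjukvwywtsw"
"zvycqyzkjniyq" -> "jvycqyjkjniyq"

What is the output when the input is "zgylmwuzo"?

Rule — replace every "z" with "j".
On "zgylmwuzo" that produces "jgylmwujo".

jgylmwujo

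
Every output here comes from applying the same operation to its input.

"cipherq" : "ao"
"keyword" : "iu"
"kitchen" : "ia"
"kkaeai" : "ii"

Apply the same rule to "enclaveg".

ae

Looking at the pairs, the operation is to shift every letter 2 places backward in the alphabet (wrapping around), then keep only the vowels.
Working it through for "enclaveg": intermediate "clajytce", final "ae".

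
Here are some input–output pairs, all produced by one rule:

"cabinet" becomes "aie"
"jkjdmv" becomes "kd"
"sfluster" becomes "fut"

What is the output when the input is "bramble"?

rml

The transformation: delete the last character, then keep every other character starting from the second (positions 2nd, 4th, 6th, ...).
Applying both steps to "bramble": "brambl", then "rml".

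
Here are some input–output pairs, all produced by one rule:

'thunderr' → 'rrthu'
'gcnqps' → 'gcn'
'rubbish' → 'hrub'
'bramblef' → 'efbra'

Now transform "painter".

Each output is the input with this applied: move the first 3 characters to the end (rotate left by 3), then delete the first 3 characters.
"painter" → "nterpai" → "rpai".

rpai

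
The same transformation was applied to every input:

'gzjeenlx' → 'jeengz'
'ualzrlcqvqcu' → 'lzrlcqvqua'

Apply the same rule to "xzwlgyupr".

wlgyuxz

Looking at the pairs, the operation is to delete the last 2 characters, then move the first 2 characters to the end (rotate left by 2).
On "xzwlgyupr": the first step gives "xzwlgyu", and the second then gives "wlgyuxz".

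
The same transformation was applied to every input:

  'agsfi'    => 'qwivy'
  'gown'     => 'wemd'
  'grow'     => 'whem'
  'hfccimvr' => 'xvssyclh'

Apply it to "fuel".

vkub

Rule — shift every letter 10 places backward in the alphabet (wrapping around).
For "fuel" the result is "vkub".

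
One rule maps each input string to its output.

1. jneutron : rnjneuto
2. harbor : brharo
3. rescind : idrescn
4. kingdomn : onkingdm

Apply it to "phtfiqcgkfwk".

fkphtfiqcgkw

In each case the input is transformed by: move the last 2 characters to the front (rotate right by 2), then swap the first and last characters.
"phtfiqcgkfwk" → "wkphtfiqcgkf" → "fkphtfiqcgkw".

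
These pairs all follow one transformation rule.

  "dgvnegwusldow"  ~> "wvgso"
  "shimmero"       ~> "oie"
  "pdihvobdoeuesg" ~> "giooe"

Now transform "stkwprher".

rkr

The pattern: move the last character to the front, then keep one character in every 3, starting at position 1 (positions 1st, 4th, 7th, ...).
For "stkwprher", step one produces "rstkwprhe"; step two turns that into "rkr".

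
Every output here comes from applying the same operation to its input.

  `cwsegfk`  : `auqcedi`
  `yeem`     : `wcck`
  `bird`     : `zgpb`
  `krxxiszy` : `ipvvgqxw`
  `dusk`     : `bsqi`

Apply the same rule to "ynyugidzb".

Looking at the pairs, the operation is to shift every letter 2 places backward in the alphabet (wrapping around).
For "ynyugidzb" the result is "wlwsegbxz".

wlwsegbxz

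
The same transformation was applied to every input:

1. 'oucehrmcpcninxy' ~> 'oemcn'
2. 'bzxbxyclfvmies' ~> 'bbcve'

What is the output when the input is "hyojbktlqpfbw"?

hjtpw

The pattern: keep one character in every 3, starting at position 1 (positions 1st, 4th, 7th, ...).
For "hyojbktlqpfbw" the result is "hjtpw".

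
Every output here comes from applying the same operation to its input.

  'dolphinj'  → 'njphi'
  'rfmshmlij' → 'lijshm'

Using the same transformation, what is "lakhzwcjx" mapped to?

cjxhzw

Looking at the pairs, the operation is to delete the first 3 characters, then move the first 3 characters to the end (rotate left by 3).
"lakhzwcjx" → "hzwcjx" → "cjxhzw".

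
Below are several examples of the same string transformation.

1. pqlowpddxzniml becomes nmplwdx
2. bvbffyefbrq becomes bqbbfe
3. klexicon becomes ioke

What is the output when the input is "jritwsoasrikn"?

The transformation: keep every other character starting from the first (positions 1st, 3rd, 5th, ...), then move the last 2 characters to the front (rotate right by 2).
Working it through for "jritwsoasrikn": intermediate "jiwosin", final "injiwos".
(Check on "klexicon": → "keio" → "ioke" ✓)

injiwos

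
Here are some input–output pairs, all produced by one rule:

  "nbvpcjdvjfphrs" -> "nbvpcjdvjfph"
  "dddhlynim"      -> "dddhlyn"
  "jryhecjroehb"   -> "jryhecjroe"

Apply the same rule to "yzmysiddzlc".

yzmysiddz

The transformation: delete the last 2 characters.
"yzmysiddzlc" → "yzmysiddz".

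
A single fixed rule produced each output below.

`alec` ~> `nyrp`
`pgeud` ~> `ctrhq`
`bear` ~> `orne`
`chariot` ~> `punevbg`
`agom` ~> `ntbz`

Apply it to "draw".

qenj

In each case the input is transformed by: shift every letter 13 places forward in the alphabet (wrapping around) — i.e. ROT13.
Applying that to "draw" gives "qenj".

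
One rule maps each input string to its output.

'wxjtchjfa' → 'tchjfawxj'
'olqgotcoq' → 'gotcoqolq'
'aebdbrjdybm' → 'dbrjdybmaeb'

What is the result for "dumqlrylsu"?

Rule — move the first 3 characters to the end (rotate left by 3).
Doing the same to "dumqlrylsu": "qlrylsudum".

qlrylsudum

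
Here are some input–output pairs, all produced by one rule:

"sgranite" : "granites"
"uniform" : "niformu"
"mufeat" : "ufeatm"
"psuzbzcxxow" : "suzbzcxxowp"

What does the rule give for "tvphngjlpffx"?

Looking at the pairs, the operation is to move the first character to the end.
Doing the same to "tvphngjlpffx": "vphngjlpffxt".

vphngjlpffxt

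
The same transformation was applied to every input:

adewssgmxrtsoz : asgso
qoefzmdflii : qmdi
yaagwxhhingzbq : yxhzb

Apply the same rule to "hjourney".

The rule is to swap each adjacent pair of characters (1↔2, 3↔4, ...), then keep one character in every 3, starting at position 2 (positions 2nd, 5th, 8th, ...).
Working it through for "hjourney": intermediate "jhuonrye", final "hne".

hne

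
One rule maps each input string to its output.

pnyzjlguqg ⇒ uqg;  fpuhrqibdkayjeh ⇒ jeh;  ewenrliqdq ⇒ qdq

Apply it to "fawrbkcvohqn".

hqn

Each output is the input with this applied: keep only the last 3 characters.
"fawrbkcvohqn" → "hqn".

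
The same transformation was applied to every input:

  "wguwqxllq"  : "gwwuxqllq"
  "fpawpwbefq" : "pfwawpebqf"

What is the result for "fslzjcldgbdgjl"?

sfzlcjdlbggdlj

The transformation: swap each adjacent pair of characters (1↔2, 3↔4, ...).
So "fslzjcldgbdgjl" becomes "sfzlcjdlbggdlj".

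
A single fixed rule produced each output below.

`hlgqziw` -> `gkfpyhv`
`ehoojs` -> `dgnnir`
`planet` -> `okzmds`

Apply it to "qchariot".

The transformation: shift every letter 1 place backward in the alphabet (wrapping around).
Doing the same to "qchariot": "pbgzqhns".

pbgzqhns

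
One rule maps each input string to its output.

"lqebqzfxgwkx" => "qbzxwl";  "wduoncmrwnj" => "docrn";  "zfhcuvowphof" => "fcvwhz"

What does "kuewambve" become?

uwmv

Looking at the pairs, the operation is to swap the first and last characters, then keep every other character starting from the second (positions 2nd, 4th, 6th, ...).
Applying both steps to "kuewambve": "euewambvk", then "uwmv".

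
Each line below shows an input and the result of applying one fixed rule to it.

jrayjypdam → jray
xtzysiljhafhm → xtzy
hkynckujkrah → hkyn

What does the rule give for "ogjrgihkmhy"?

The rule is to keep only the first 4 characters.
For "ogjrgihkmhy" the result is "ogjr".

ogjr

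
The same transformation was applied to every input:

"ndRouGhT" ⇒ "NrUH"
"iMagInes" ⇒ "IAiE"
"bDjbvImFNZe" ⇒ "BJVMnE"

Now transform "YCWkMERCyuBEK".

ywmrYbk

What's happening: flip the case of every letter, then keep every other character starting from the first (positions 1st, 3rd, 5th, ...).
"YCWkMERCyuBEK" → "ywmrYbk".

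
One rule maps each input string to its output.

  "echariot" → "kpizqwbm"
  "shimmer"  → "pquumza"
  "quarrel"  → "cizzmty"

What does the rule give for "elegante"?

Looking at the pairs, the operation is to move the first character to the end, then shift every letter 8 places forward in the alphabet (wrapping around).
"elegante" → "legantee" → "tmoivbmm".

tmoivbmm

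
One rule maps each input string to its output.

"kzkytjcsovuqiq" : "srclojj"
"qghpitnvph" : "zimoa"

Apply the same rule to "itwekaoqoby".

mxtju

What's happening: shift every letter 7 places backward in the alphabet (wrapping around), then keep every other character starting from the second (positions 2nd, 4th, 6th, ...).
Starting from "itwekaoqoby": after the first operation, "bmpxdthjhur"; after the second, "mxtju".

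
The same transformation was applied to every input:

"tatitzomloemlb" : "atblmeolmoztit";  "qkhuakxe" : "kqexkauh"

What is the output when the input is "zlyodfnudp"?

lzpdunfdoy

Rule — move the first 2 characters to the end (rotate left by 2), then reverse the string.
For "zlyodfnudp" the result is "lzpdunfdoy".
(Check on "qkhuakxe": → "huakxeqk" → "kqexkauh" ✓)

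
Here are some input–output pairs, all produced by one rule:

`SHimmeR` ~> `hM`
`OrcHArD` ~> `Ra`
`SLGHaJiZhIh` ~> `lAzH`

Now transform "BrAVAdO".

Rule — keep one character in every 3, starting at position 2 (positions 2nd, 5th, 8th, ...), then flip the case of every letter.
On "BrAVAdO": the first step gives "rA", and the second then gives "Ra".
(Check on "OrcHArD": → "rA" → "Ra" ✓)

Ra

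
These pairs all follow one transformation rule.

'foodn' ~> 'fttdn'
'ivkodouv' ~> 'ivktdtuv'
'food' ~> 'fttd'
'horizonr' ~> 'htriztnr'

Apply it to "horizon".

htriztn

What's happening: replace every "o" with "t".
For "horizon" the result is "htriztn".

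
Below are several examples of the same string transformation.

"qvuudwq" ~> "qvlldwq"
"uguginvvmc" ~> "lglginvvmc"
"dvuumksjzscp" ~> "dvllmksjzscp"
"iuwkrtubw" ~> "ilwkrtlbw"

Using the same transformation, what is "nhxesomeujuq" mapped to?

In each case the input is transformed by: replace every "u" with "l".
"nhxesomeujuq" → "nhxesomeljlq".

nhxesomeljlq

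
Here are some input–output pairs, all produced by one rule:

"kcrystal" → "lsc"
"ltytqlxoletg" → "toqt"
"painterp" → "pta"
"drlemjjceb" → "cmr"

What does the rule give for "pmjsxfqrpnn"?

nrxm

Each output is the input with this applied: keep one character in every 3, starting at position 2 (positions 2nd, 5th, 8th, ...), then reverse the string.
Applying both steps to "pmjsxfqrpnn": "mxrn", then "nrxm".
(Check on "drlemjjceb": → "rmc" → "cmr" ✓)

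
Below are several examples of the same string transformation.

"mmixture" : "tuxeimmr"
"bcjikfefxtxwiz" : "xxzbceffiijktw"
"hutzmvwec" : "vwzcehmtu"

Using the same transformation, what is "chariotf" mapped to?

ortacfhi

Rule — sort the characters into alphabetical order, then move the last 3 characters to the front (rotate right by 3).
On "chariotf": the first step gives "acfhiort", and the second then gives "ortacfhi".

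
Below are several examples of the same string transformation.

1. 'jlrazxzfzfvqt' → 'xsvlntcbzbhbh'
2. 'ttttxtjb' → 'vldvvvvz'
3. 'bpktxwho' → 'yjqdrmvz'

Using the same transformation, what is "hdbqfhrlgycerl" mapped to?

gtnjfdshjtniae

The rule is to move the last 3 characters to the front (rotate right by 3), then shift every letter 2 places forward in the alphabet (wrapping around).
For "hdbqfhrlgycerl", step one produces "erlhdbqfhrlgyc"; step two turns that into "gtnjfdshjtniae".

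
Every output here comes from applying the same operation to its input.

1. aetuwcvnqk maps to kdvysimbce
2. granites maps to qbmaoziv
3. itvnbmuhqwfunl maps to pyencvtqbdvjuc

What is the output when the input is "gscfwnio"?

The rule is to shift every letter 8 places forward in the alphabet (wrapping around), then swap the front and back halves of the string.
"gscfwnio" → "oaknevqw" → "evqwoakn".
(Check on "aetuwcvnqk": → "imbcekdvys" → "kdvysimbce" ✓)

evqwoakn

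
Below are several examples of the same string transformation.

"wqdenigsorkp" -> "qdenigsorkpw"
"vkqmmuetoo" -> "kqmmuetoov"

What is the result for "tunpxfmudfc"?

What's happening: move the first character to the end.
Applying that to "tunpxfmudfc" gives "unpxfmudfct".

unpxfmudfct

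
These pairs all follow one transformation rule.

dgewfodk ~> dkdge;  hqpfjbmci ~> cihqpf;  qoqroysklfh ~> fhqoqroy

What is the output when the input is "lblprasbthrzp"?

zplblprasb

Rule — move the last 2 characters to the front (rotate right by 2), then delete the last 3 characters.
Working it through for "lblprasbthrzp": intermediate "zplblprasbthr", final "zplblprasb".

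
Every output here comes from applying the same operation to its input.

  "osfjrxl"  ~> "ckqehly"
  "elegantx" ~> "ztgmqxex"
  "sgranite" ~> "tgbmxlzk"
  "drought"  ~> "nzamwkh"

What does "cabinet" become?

Rule — shift every letter 7 places backward in the alphabet (wrapping around), then move the first 3 characters to the end (rotate left by 3).
Working it through for "cabinet": intermediate "vtubgxm", final "bgxmvtu".

bgxmvtu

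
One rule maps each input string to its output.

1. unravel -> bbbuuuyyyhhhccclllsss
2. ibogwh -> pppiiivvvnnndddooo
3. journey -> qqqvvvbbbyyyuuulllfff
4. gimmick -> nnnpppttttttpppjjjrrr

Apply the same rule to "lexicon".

sssllleeepppjjjvvvuuu

Each output is the input with this applied: shift every letter 7 places forward in the alphabet (wrapping around), then repeat every character 3 times.
For "lexicon", step one produces "slepjvu"; step two turns that into "sssllleeepppjjjvvvuuu".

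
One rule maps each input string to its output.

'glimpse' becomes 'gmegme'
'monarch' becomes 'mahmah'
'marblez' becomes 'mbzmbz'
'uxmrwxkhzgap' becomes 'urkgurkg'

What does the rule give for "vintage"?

Each output is the input with this applied: keep one character in every 3, starting at position 1 (positions 1st, 4th, 7th, ...), then write the whole string twice.
Working it through for "vintage": intermediate "vte", final "vtevte".

vtevte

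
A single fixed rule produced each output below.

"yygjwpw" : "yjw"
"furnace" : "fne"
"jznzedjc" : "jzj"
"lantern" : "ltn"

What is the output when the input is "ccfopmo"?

coo

What's happening: keep one character in every 3, starting at position 1 (positions 1st, 4th, 7th, ...).
Applying that to "ccfopmo" gives "coo".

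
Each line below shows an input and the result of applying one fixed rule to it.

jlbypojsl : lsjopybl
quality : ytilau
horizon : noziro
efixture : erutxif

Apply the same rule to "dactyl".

lytca

The pattern: delete the first character, then reverse the string.
On "dactyl": the first step gives "actyl", and the second then gives "lytca".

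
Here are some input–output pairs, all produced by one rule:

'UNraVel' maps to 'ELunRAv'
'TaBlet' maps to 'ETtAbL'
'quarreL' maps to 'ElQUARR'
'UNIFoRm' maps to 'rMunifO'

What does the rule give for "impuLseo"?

EOIMPUlS

The rule is to move the last 2 characters to the front (rotate right by 2), then flip the case of every letter.
So "impuLseo" becomes "EOIMPUlS".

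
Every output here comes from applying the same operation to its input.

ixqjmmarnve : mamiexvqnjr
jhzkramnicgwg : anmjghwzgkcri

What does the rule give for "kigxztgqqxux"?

qtgkxiugxxqz

Rule — take characters alternately from the front and the back (1st, last, 2nd, 2nd-last, ...), then move the last 3 characters to the front (rotate right by 3).
Working it through for "kigxztgqqxux": intermediate "kxiugxxqzqtg", final "qtgkxiugxxqz".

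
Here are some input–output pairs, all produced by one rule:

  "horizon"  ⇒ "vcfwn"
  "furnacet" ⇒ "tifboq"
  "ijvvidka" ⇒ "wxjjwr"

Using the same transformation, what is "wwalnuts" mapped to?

Rule — shift every letter 12 places backward in the alphabet (wrapping around), then delete the last 2 characters.
Applying both steps to "wwalnuts": "kkozbihg", then "kkozbi".
(Check on "ijvvidka": → "wxjjwryo" → "wxjjwr" ✓)

kkozbi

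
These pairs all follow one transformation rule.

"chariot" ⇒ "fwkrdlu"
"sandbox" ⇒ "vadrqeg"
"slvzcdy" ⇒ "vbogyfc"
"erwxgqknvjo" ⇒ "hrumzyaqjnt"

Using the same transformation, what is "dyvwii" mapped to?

glblyz

The transformation: shift every letter 3 places forward in the alphabet (wrapping around), then take characters alternately from the front and the back (1st, last, 2nd, 2nd-last, ...).
"dyvwii" → "gbyzll" → "glblyz".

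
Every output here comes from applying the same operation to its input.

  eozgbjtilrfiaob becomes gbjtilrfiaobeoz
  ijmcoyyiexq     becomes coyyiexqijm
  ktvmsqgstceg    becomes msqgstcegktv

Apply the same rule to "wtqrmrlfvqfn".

rmrlfvqfnwtq

Each output is the input with this applied: move the first 3 characters to the end (rotate left by 3).
On "wtqrmrlfvqfn" that produces "rmrlfvqfnwtq".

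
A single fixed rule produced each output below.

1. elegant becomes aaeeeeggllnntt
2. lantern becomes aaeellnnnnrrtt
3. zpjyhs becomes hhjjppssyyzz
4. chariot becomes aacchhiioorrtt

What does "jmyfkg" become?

ffggjjkkmmyy

Rule — sort the characters into alphabetical order, then double every character.
Applying that to "jmyfkg" gives "ffggjjkkmmyy".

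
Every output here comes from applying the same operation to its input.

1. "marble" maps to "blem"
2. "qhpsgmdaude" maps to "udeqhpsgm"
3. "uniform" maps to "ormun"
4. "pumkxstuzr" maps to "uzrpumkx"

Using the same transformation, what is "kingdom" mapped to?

domki

What's happening: move the last 3 characters to the front (rotate right by 3), then delete the last 2 characters.
For "kingdom", step one produces "domking"; step two turns that into "domki".
(Check on "uniform": → "ormunif" → "ormun" ✓)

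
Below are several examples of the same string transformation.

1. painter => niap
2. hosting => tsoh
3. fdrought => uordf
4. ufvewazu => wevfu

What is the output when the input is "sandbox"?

dnas

In each case the input is transformed by: delete the last 3 characters, then reverse the string.
On "sandbox" that produces "dnas".
(Check on "fdrought": → "fdrou" → "uordf" ✓)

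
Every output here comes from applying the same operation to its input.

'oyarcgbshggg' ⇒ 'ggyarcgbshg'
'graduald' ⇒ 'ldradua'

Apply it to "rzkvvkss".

Rule — delete the first character, then move the last 2 characters to the front (rotate right by 2).
"rzkvvkss" → "zkvvkss" → "sszkvvk".

sszkvvk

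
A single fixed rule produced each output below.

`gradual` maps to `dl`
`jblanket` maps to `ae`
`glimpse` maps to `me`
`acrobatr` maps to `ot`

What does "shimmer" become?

Rule — move the first character to the end, then keep one character in every 3, starting at position 3 (positions 3rd, 6th, 9th, ...).
For "shimmer", step one produces "himmers"; step two turns that into "mr".
(Check on "jblanket": → "blanketj" → "ae" ✓)

mr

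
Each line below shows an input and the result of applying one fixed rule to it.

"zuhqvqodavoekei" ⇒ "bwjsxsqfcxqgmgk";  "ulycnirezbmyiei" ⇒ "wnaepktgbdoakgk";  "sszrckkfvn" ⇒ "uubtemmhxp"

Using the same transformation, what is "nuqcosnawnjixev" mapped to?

What's happening: shift every letter 2 places forward in the alphabet (wrapping around).
"nuqcosnawnjixev" → "pwsequpcyplkzgx".

pwsequpcyplkzgx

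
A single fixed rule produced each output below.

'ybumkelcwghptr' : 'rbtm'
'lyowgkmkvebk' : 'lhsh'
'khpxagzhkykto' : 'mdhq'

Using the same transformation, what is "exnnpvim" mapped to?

ks

What's happening: keep one character in every 3, starting at position 3 (positions 3rd, 6th, 9th, ...), then shift every letter 3 places backward in the alphabet (wrapping around).
For "exnnpvim", step one produces "nv"; step two turns that into "ks".
(Check on "lyowgkmkvebk": → "okvk" → "lhsh" ✓)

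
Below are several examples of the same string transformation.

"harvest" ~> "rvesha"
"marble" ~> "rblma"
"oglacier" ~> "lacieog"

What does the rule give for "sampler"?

mplesa

Each output is the input with this applied: delete the last character, then move the first 2 characters to the end (rotate left by 2).
On "sampler": the first step gives "sample", and the second then gives "mplesa".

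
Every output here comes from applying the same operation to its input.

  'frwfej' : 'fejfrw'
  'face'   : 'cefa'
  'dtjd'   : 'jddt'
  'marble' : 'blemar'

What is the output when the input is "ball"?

llba

Each output is the input with this applied: swap the front and back halves of the string.
So "ball" becomes "llba".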